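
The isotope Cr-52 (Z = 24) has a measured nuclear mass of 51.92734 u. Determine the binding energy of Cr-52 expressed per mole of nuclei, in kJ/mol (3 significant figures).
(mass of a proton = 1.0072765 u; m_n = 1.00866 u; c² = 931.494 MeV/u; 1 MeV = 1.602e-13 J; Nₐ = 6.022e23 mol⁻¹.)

4.40e+10 kJ/mol

Total constituent mass: 24 × 1.0072765 + 28 × 1.00866 = 52.4171160 u
The mass defect is 52.4171160 − 51.92734 = 0.4897760 u.
Binding energy = Δm·c² = 0.4897760 × 931.494 MeV/u = 456.223 MeV
Per nucleus in joules: 456.223 MeV × 1.602e-13 J/MeV = 7.3087e-11 J
Per mole: 7.3087e-11 J × 6.022e23 mol⁻¹ = 4.4013e+13 J/mol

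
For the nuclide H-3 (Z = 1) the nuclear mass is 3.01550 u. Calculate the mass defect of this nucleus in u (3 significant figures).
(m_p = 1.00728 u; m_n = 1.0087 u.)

The nucleus contains 1 protons and 3 − 1 = 2 neutrons.
Mass of separated nucleons = 1(1.00728) + 2(1.0087) = 1.00728 + 2.0174 = 3.02468 u
Mass defect Δm = 3.02468 − 3.01550 = 0.00918 u

0.00918 u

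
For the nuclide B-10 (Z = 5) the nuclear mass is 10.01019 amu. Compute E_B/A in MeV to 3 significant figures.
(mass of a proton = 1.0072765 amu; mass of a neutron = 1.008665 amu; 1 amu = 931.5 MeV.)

Mass of separated nucleons = 5(1.0072765) + 5(1.008665) = 5.0363825 + 5.043325 = 10.0797075 amu
The mass defect is 10.0797075 − 10.01019 = 0.0695175 amu.
Binding energy = Δm·c² = 0.0695175 × 931.5 MeV/amu = 64.7556 MeV
BE/A = 64.7556 MeV / 10 = 6.476 MeV/nucleon

6.48 MeV/nucleon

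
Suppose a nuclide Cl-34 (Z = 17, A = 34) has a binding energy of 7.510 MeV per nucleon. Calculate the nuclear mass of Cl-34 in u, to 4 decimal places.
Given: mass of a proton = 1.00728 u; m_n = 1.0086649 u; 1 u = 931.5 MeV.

Total binding energy = 34 × 7.510 = 255.340 MeV
Mass defect = 255.340 MeV / (931.5 MeV/u) = 0.274117 u
Constituent mass = 17(1.00728) + 17(1.0086649) = 34.2710633 u
Nuclear mass = 34.2710633 − 0.274117 = 33.9969463 u ≈ 33.9969 u (to 4 decimal places)

33.9969 u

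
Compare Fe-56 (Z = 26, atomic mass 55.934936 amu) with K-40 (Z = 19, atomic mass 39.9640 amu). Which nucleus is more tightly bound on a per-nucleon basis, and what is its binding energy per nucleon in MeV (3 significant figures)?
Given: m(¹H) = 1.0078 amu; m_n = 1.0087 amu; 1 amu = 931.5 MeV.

Fe-56: Σm = 26(1.0078) + 30(1.0087) = 56.4638 amu; Δm = 0.528864 amu; E_B = 492.64 MeV; E_B/A = 8.797 MeV
K-40: Σm = 19(1.0078) + 21(1.0087) = 40.3309 amu; Δm = 0.3669 amu; E_B = 341.77 MeV; E_B/A = 8.544 MeV
Fe-56 has the higher binding energy per nucleon, so it is the more tightly bound nucleus.

Fe-56; 8.80 MeV/nucleon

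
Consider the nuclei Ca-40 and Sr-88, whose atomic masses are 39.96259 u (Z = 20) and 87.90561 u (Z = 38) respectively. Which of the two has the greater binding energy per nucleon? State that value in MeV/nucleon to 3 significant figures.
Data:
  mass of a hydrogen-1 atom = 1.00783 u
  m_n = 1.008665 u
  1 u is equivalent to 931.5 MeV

Ca-40: Σm = 20(1.00783) + 20(1.008665) = 40.329900 u; Δm = 0.367310 u; E_B = 342.15 MeV; E_B/A = 8.554 MeV
Sr-88: Σm = 38(1.00783) + 50(1.008665) = 88.730790 u; Δm = 0.825180 u; E_B = 768.655 MeV; E_B/A = 8.7347 MeV
Sr-88 has the higher binding energy per nucleon, so it is the more tightly bound nucleus.

Sr-88; 8.73 MeV/nucleon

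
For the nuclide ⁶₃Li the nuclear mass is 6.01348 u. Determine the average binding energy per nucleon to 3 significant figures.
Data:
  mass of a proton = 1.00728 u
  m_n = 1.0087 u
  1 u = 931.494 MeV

5.35 MeV/nucleon

The nucleus contains 3 protons and 6 − 3 = 3 neutrons.
Total constituent mass: 3 × 1.00728 + 3 × 1.0087 = 6.04794 u
The mass defect is 6.04794 − 6.01348 = 0.03446 u.
Binding energy = Δm·c² = 0.03446 × 931.494 MeV/u = 32.0993 MeV
Per nucleon: 32.0993 / 6 = 5.350 MeV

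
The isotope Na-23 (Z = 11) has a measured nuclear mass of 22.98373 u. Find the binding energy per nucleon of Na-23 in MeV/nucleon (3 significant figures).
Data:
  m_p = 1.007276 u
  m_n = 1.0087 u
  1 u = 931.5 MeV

8.13 MeV/nucleon

With 11 protons and 12 neutrons (A = 23):
Σm = 11·m_p + 12·m_n = 11.080036 + 12.1044 = 23.184436 u
The mass defect is 23.184436 − 22.98373 = 0.200706 u.
Converting to energy: 0.200706 u × 931.5 MeV/u = 186.958 MeV
Dividing by A = 23 gives 8.129 MeV per nucleon.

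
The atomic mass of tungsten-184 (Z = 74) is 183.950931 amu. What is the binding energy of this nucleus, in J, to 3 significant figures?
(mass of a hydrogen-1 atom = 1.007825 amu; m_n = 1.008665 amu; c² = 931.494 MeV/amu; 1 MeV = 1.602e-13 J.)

With 74 protons and 110 neutrons (A = 184):
Total constituent mass: 74 × 1.007825 + 110 × 1.008665 = 185.532200 amu
Mass defect Δm = 185.532200 − 183.950931 = 1.581269 amu
Binding energy = Δm·c² = 1.581269 × 931.494 MeV/amu = 1472.94 MeV
In joules: 1472.94 MeV × 1.602e-13 J/MeV = 2.3596e-10 J

2.36e-10 J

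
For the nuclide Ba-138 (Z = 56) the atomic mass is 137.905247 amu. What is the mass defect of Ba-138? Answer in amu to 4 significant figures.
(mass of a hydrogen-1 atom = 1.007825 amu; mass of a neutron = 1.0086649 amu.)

With 56 protons and 82 neutrons (A = 138):
Mass of separated nucleons = 56(1.007825) + 82(1.0086649) = 56.438200 + 82.7105218 = 139.1487218 amu
Mass defect Δm = 139.1487218 − 137.905247 = 1.2434748 amu

1.243 amu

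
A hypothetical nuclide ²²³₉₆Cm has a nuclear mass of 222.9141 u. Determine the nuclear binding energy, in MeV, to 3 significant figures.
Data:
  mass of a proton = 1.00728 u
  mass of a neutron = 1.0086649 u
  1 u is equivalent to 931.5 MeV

1760 MeV

The nucleus contains 96 protons and 223 − 96 = 127 neutrons.
Mass of separated nucleons = 96(1.00728) + 127(1.0086649) = 96.69888 + 128.1004423 = 224.7993223 u
Δm = 224.7993223 − 222.9141 = 1.8852223 u
Converting to energy: 1.8852223 u × 931.5 MeV/u = 1756.08 MeV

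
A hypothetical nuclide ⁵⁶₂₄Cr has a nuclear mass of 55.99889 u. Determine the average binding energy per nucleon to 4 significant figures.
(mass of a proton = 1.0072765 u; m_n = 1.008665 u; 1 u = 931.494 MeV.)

7.536 MeV/nucleon

With 24 protons and 32 neutrons (A = 56):
Total constituent mass: 24 × 1.0072765 + 32 × 1.008665 = 56.4519160 u
Mass defect Δm = 56.4519160 − 55.99889 = 0.4530260 u
Converting to energy: 0.4530260 u × 931.494 MeV/u = 421.991 MeV
Dividing by A = 56 gives 7.536 MeV per nucleon.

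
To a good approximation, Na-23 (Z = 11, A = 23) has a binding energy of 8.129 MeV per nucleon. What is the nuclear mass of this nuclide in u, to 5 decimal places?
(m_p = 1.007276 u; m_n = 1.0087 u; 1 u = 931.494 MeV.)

22.98372 u

Total binding energy = 23 × 8.129 = 186.967 MeV
Mass defect = 186.967 MeV / (931.494 MeV/u) = 0.2007173 u
Constituent mass = 11(1.007276) + 12(1.0087) = 23.184436 u
Nuclear mass = 23.184436 − 0.2007173 = 22.9837187 u ≈ 22.98372 u (to 5 decimal places)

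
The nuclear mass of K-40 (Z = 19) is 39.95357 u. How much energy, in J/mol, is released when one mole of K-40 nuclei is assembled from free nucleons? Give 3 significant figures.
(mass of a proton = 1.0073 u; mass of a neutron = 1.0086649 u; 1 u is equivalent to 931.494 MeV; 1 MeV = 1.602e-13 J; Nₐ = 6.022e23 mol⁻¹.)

3.30e+13 J/mol

Σm = 19·m_p + 21·m_n = 19.1387 + 21.1819629 = 40.3206629 u
Mass defect Δm = 40.3206629 − 39.95357 = 0.3670929 u
E_B = 0.3670929 × 931.494 = 341.945 MeV
Per nucleus in joules: 341.945 MeV × 1.602e-13 J/MeV = 5.4780e-11 J
Per mole: 5.4780e-11 J × 6.022e23 mol⁻¹ = 3.2989e+13 J/mol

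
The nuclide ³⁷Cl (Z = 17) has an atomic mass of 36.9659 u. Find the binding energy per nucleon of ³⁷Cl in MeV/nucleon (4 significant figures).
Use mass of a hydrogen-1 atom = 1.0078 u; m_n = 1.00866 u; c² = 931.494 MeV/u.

8.557 MeV/nucleon

With 17 protons and 20 neutrons (A = 37):
Mass of separated nucleons = 17(1.0078) + 20(1.00866) = 17.1326 + 20.17320 = 37.30580 u
Mass defect Δm = 37.30580 − 36.9659 = 0.33990 u
E_B = 0.33990 × 931.494 = 316.615 MeV
Per nucleon: 316.615 / 37 = 8.557 MeV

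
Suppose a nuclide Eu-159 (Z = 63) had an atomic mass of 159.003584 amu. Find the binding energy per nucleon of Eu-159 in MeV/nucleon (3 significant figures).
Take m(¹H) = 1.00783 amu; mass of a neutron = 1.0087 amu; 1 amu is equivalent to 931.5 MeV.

Z = 63, so N = A − Z = 159 − 63 = 96.
Σm = 63·m(¹H) + 96·m_n = 63.49329 + 96.8352 = 160.32849 amu
Δm = 160.32849 − 159.003584 = 1.324906 amu
Converting to energy: 1.324906 amu × 931.5 MeV/amu = 1234.15 MeV
BE/A = 1234.15 MeV / 159 = 7.762 MeV/nucleon

7.76 MeV/nucleon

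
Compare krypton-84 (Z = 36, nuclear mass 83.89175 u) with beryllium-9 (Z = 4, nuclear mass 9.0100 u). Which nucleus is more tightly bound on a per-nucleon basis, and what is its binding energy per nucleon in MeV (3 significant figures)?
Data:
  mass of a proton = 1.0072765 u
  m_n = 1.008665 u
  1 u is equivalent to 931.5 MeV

krypton-84: Σm = 36(1.0072765) + 48(1.008665) = 84.6778740 u; Δm = 0.7861240 u; E_B = 732.27 MeV; E_B/A = 8.718 MeV
beryllium-9: Σm = 4(1.0072765) + 5(1.008665) = 9.0724310 u; Δm = 0.0624310 u; E_B = 58.154 MeV; E_B/A = 6.462 MeV
krypton-84 has the higher binding energy per nucleon, so it is the more tightly bound nucleus.

krypton-84; 8.72 MeV/nucleon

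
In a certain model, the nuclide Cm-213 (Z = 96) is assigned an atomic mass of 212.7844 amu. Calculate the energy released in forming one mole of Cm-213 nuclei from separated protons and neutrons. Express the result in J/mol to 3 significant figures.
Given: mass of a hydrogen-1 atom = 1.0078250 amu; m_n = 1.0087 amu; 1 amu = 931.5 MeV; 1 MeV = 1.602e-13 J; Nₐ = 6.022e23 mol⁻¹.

The nucleus contains 96 protons and 213 − 96 = 117 neutrons.
Total constituent mass: 96 × 1.0078250 + 117 × 1.0087 = 214.7691000 amu
The mass defect is 214.7691000 − 212.7844 = 1.9847000 amu.
Binding energy = Δm·c² = 1.9847000 × 931.5 MeV/amu = 1848.75 MeV
Per nucleus in joules: 1848.75 MeV × 1.602e-13 J/MeV = 2.9617e-10 J
Per mole: 2.9617e-10 J × 6.022e23 mol⁻¹ = 1.7835e+14 J/mol

1.78e+14 J/mol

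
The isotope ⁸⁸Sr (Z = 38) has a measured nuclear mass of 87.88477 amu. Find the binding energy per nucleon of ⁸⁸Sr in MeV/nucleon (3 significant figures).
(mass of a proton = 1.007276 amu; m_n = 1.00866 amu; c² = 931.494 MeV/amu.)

8.73 MeV/nucleon

The nucleus contains 38 protons and 88 − 38 = 50 neutrons.
Mass of separated nucleons = 38(1.007276) + 50(1.00866) = 38.276488 + 50.43300 = 88.709488 amu
Mass defect Δm = 88.709488 − 87.88477 = 0.824718 amu
Binding energy = Δm·c² = 0.824718 × 931.494 MeV/amu = 768.220 MeV
BE/A = 768.220 MeV / 88 = 8.730 MeV/nucleon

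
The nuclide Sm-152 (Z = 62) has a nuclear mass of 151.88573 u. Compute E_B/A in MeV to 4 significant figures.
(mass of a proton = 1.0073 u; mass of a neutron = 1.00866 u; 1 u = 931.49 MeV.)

The nucleus contains 62 protons and 152 − 62 = 90 neutrons.
Mass of separated nucleons = 62(1.0073) + 90(1.00866) = 62.4526 + 90.77940 = 153.23200 u
Δm = 153.23200 − 151.88573 = 1.34627 u
Binding energy = Δm·c² = 1.34627 × 931.49 MeV/u = 1254.04 MeV
Per nucleon: 1254.04 / 152 = 8.250 MeV

8.250 MeV/nucleon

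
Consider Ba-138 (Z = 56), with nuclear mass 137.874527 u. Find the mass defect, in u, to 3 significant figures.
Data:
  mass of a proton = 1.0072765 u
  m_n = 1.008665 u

With 56 protons and 82 neutrons (A = 138):
Mass of separated nucleons = 56(1.0072765) + 82(1.008665) = 56.4074840 + 82.710530 = 139.1180140 u
Δm = 139.1180140 − 137.874527 = 1.2434870 u

1.24 u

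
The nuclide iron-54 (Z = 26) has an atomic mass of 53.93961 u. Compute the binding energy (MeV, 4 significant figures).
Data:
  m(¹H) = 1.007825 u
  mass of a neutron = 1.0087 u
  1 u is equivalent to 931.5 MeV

472.7 MeV

Z = 26, so N = A − Z = 54 − 26 = 28.
Σm = 26·m(¹H) + 28·m_n = 26.203450 + 28.2436 = 54.447050 u
Mass defect Δm = 54.447050 − 53.93961 = 0.507440 u
Converting to energy: 0.507440 u × 931.5 MeV/u = 472.680 MeV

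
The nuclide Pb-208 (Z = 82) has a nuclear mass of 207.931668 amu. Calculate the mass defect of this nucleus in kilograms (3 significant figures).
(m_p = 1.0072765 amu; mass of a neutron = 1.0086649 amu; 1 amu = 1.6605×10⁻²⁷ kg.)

Z = 82, so N = A − Z = 208 − 82 = 126.
Σm = 82·m_p + 126·m_n = 82.5966730 + 127.0917774 = 209.6884504 amu
The mass defect is 209.6884504 − 207.931668 = 1.7567824 amu.
In SI units: 1.7567824 amu × 1.6605×10⁻²⁷ kg/amu = 2.9171e-27 kg

2.92e-27 kg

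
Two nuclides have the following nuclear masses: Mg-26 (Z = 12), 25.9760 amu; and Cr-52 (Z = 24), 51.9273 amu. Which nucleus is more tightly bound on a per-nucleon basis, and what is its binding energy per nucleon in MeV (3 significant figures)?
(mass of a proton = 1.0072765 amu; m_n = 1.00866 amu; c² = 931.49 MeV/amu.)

Cr-52; 8.77 MeV/nucleon

Mg-26: Σm = 12(1.0072765) + 14(1.00866) = 26.2085580 amu; Δm = 0.2325580 amu; E_B = 216.63 MeV; E_B/A = 8.332 MeV
Cr-52: Σm = 24(1.0072765) + 28(1.00866) = 52.4171160 amu; Δm = 0.4898160 amu; E_B = 456.26 MeV; E_B/A = 8.774 MeV
Cr-52 has the higher binding energy per nucleon, so it is the more tightly bound nucleus.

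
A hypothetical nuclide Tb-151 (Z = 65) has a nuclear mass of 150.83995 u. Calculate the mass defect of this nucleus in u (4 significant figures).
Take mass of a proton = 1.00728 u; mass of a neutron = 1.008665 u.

Z = 65, so N = A − Z = 151 − 65 = 86.
Total constituent mass: 65 × 1.00728 + 86 × 1.008665 = 152.218390 u
Δm = 152.218390 − 150.83995 = 1.378440 u

1.378 u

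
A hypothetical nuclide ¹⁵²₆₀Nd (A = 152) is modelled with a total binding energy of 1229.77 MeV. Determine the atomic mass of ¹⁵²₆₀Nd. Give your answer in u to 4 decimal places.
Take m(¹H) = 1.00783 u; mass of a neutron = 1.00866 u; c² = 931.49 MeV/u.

Mass defect = 1229.77 MeV / (931.49 MeV/u) = 1.320218 u
Constituent mass = 60(1.00783) + 92(1.00866) = 153.26652 u
Atomic mass = 153.26652 − 1.320218 = 151.946302 u ≈ 151.9463 u (to 4 decimal places)

151.9463 u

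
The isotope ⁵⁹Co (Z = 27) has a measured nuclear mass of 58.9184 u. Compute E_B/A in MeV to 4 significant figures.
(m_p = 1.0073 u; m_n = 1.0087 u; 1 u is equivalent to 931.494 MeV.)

8.796 MeV/nucleon

With 27 protons and 32 neutrons (A = 59):
Σm = 27·m_p + 32·m_n = 27.1971 + 32.2784 = 59.4755 u
The mass defect is 59.4755 − 58.9184 = 0.5571 u.
Converting to energy: 0.5571 u × 931.494 MeV/u = 518.935 MeV
Dividing by A = 59 gives 8.796 MeV per nucleon.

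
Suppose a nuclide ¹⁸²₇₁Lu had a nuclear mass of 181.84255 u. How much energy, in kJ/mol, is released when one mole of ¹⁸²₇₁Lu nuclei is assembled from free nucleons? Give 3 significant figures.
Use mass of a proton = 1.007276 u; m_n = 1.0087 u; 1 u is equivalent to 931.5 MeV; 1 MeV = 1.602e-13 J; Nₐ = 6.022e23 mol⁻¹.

Mass of separated nucleons = 71(1.007276) + 111(1.0087) = 71.516596 + 111.9657 = 183.482296 u
Mass defect Δm = 183.482296 − 181.84255 = 1.639746 u
E_B = 1.639746 × 931.5 = 1527.42 MeV
Per nucleus in joules: 1527.42 MeV × 1.602e-13 J/MeV = 2.4469e-10 J
Per mole: 2.4469e-10 J × 6.022e23 mol⁻¹ = 1.4735e+14 J/mol

1.47e+11 kJ/mol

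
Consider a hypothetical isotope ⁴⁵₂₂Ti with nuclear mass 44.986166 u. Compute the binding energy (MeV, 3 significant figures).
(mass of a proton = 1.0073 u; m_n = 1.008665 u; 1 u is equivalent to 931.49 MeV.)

348 MeV

Z = 22, so N = A − Z = 45 − 22 = 23.
Σm = 22·m_p + 23·m_n = 22.1606 + 23.199295 = 45.359895 u
The mass defect is 45.359895 − 44.986166 = 0.373729 u.
Binding energy = Δm·c² = 0.373729 × 931.49 MeV/u = 348.125 MeV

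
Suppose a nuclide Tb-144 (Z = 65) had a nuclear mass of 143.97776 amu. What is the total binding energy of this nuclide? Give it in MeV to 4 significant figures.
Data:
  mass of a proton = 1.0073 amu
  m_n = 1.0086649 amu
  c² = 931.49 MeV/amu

Total constituent mass: 65 × 1.0073 + 79 × 1.0086649 = 145.1590271 amu
The mass defect is 145.1590271 − 143.97776 = 1.1812671 amu.
E_B = 1.1812671 × 931.49 = 1100.34 MeV

1100 MeV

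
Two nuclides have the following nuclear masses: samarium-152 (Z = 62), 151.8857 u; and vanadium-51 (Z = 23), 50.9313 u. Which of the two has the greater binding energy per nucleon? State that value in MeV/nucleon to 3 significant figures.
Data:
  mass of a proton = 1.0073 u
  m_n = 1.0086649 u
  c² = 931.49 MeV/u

samarium-152: Σm = 62(1.0073) + 90(1.0086649) = 153.2324410 u; Δm = 1.3467410 u; E_B = 1254.5 MeV; E_B/A = 8.253 MeV
vanadium-51: Σm = 23(1.0073) + 28(1.0086649) = 51.4105172 u; Δm = 0.4792172 u; E_B = 446.39 MeV; E_B/A = 8.753 MeV
vanadium-51 has the higher binding energy per nucleon, so it is the more tightly bound nucleus.

vanadium-51; 8.75 MeV/nucleon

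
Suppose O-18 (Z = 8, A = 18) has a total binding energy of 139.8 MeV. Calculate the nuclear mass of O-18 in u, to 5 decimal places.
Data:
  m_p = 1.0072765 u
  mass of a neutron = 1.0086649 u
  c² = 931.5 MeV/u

17.99478 u

Mass defect = 139.8 MeV / (931.5 MeV/u) = 0.1500805 u
Constituent mass = 8(1.0072765) + 10(1.0086649) = 18.1448610 u
Nuclear mass = 18.1448610 − 0.1500805 = 17.9947805 u ≈ 17.99478 u (to 5 decimal places)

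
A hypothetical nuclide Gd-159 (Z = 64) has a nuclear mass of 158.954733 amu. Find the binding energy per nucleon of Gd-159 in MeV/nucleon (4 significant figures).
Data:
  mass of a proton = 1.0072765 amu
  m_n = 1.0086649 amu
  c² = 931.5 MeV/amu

Z = 64, so N = A − Z = 159 − 64 = 95.
Mass of separated nucleons = 64(1.0072765) + 95(1.0086649) = 64.4656960 + 95.8231655 = 160.2888615 amu
Mass defect Δm = 160.2888615 − 158.954733 = 1.3341285 amu
Converting to energy: 1.3341285 amu × 931.5 MeV/amu = 1242.74 MeV
Dividing by A = 159 gives 7.816 MeV per nucleon.

7.816 MeV/nucleon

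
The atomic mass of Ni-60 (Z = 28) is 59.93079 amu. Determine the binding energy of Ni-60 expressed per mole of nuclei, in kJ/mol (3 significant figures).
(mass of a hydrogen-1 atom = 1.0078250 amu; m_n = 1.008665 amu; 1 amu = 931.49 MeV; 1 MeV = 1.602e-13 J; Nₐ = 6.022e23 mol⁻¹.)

5.08e+10 kJ/mol

Total constituent mass: 28 × 1.0078250 + 32 × 1.008665 = 60.4963800 amu
The mass defect is 60.4963800 − 59.93079 = 0.5655900 amu.
E_B = 0.5655900 × 931.49 = 526.841 MeV
Per nucleus in joules: 526.841 MeV × 1.602e-13 J/MeV = 8.4400e-11 J
Per mole: 8.4400e-11 J × 6.022e23 mol⁻¹ = 5.0826e+13 J/mol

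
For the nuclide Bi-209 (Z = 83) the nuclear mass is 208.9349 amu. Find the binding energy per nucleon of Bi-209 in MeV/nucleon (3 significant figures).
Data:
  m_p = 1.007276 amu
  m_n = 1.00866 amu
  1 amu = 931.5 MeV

7.84 MeV/nucleon

Z = 83, so N = A − Z = 209 − 83 = 126.
Σm = 83·m_p + 126·m_n = 83.603908 + 127.09116 = 210.695068 amu
Δm = 210.695068 − 208.9349 = 1.760168 amu
Binding energy = Δm·c² = 1.760168 × 931.5 MeV/amu = 1639.596 MeV
BE/A = 1639.596 MeV / 209 = 7.84496 MeV/nucleon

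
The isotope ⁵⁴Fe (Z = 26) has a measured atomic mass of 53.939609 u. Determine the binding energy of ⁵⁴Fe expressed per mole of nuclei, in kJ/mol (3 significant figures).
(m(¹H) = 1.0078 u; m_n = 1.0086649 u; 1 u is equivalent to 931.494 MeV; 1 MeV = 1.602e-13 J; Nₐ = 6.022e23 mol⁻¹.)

Z = 26, so N = A − Z = 54 − 26 = 28.
Σm = 26·m(¹H) + 28·m_n = 26.2028 + 28.2426172 = 54.4454172 u
Mass defect Δm = 54.4454172 − 53.939609 = 0.5058082 u
E_B = 0.5058082 × 931.494 = 471.157 MeV
Per nucleus in joules: 471.157 MeV × 1.602e-13 J/MeV = 7.5479e-11 J
Per mole: 7.5479e-11 J × 6.022e23 mol⁻¹ = 4.5453e+13 J/mol

4.55e+10 kJ/mol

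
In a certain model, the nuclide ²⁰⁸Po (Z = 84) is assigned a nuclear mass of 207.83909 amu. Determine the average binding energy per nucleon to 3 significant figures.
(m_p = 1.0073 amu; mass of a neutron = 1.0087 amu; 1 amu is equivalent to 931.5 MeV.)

Z = 84, so N = A − Z = 208 − 84 = 124.
Σm = 84·m_p + 124·m_n = 84.6132 + 125.0788 = 209.6920 amu
The mass defect is 209.6920 − 207.83909 = 1.85291 amu.
Converting to energy: 1.85291 amu × 931.5 MeV/amu = 1725.99 MeV
Per nucleon: 1725.99 / 208 = 8.298 MeV

8.30 MeV/nucleon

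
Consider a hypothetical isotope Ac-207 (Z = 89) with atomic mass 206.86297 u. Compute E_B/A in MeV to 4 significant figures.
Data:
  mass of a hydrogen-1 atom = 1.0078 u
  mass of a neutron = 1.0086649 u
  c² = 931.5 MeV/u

The nucleus contains 89 protons and 207 − 89 = 118 neutrons.
Σm = 89·m(¹H) + 118·m_n = 89.6942 + 119.0224582 = 208.7166582 u
The mass defect is 208.7166582 − 206.86297 = 1.8536882 u.
Converting to energy: 1.8536882 u × 931.5 MeV/u = 1726.71 MeV
Per nucleon: 1726.71 / 207 = 8.342 MeV

8.342 MeV/nucleon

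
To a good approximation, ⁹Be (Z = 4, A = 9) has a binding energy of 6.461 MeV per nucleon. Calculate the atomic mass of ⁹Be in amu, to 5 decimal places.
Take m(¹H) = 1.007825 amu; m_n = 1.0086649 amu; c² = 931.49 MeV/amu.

Total binding energy = 9 × 6.461 = 58.149 MeV
Mass defect = 58.149 MeV / (931.49 MeV/amu) = 0.0624258 amu
Constituent mass = 4(1.007825) + 5(1.0086649) = 9.0746245 amu
Atomic mass = 9.0746245 − 0.0624258 = 9.0121987 amu ≈ 9.01220 amu (to 5 decimal places)

9.01220 amu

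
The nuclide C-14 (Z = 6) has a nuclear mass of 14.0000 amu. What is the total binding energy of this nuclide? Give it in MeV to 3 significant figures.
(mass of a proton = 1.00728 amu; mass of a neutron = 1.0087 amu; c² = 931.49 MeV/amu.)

106 MeV

Total constituent mass: 6 × 1.00728 + 8 × 1.0087 = 14.11328 amu
Δm = 14.11328 − 14.0000 = 0.11328 amu
Converting to energy: 0.11328 amu × 931.49 MeV/amu = 105.519 MeV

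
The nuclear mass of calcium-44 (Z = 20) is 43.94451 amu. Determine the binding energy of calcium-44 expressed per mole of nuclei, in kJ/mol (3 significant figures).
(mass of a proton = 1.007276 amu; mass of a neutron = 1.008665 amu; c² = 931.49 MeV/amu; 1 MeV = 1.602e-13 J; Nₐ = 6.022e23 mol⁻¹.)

With 20 protons and 24 neutrons (A = 44):
Mass of separated nucleons = 20(1.007276) + 24(1.008665) = 20.145520 + 24.207960 = 44.353480 amu
Mass defect Δm = 44.353480 − 43.94451 = 0.408970 amu
E_B = 0.408970 × 931.49 = 380.951 MeV
Per nucleus in joules: 380.951 MeV × 1.602e-13 J/MeV = 6.1028e-11 J
Per mole: 6.1028e-11 J × 6.022e23 mol⁻¹ = 3.6751e+13 J/mol

3.68e+10 kJ/mol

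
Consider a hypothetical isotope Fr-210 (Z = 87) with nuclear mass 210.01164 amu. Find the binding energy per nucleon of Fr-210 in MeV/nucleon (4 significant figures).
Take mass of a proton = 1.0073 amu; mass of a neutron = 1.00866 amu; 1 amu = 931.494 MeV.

Z = 87, so N = A − Z = 210 − 87 = 123.
Mass of separated nucleons = 87(1.0073) + 123(1.00866) = 87.6351 + 124.06518 = 211.70028 amu
The mass defect is 211.70028 − 210.01164 = 1.68864 amu.
Binding energy = Δm·c² = 1.68864 × 931.494 MeV/amu = 1572.96 MeV
BE/A = 1572.96 MeV / 210 = 7.490 MeV/nucleon

7.490 MeV/nucleon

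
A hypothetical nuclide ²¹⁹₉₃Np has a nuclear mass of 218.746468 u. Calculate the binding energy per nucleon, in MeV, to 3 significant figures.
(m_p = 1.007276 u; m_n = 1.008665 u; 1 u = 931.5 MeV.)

With 93 protons and 126 neutrons (A = 219):
Total constituent mass: 93 × 1.007276 + 126 × 1.008665 = 220.768458 u
The mass defect is 220.768458 − 218.746468 = 2.021990 u.
E_B = 2.021990 × 931.5 = 1883.48 MeV
Dividing by A = 219 gives 8.600 MeV per nucleon.

8.60 MeV/nucleon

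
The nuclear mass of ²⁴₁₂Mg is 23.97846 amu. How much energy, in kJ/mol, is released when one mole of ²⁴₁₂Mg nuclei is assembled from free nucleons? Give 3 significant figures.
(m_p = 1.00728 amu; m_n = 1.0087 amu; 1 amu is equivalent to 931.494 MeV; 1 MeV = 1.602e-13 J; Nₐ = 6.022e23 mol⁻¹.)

Z = 12, so N = A − Z = 24 − 12 = 12.
Total constituent mass: 12 × 1.00728 + 12 × 1.0087 = 24.19176 amu
Δm = 24.19176 − 23.97846 = 0.21330 amu
E_B = 0.21330 × 931.494 = 198.688 MeV
Per nucleus in joules: 198.688 MeV × 1.602e-13 J/MeV = 3.1830e-11 J
Per mole: 3.1830e-11 J × 6.022e23 mol⁻¹ = 1.9168e+13 J/mol

1.92e+10 kJ/mol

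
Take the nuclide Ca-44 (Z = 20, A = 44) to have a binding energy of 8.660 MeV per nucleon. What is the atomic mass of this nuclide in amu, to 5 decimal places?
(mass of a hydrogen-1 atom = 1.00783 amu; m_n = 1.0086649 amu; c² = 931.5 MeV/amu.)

Total binding energy = 44 × 8.660 = 381.040 MeV
Mass defect = 381.040 MeV / (931.5 MeV/amu) = 0.4090607 amu
Constituent mass = 20(1.00783) + 24(1.0086649) = 44.3645576 amu
Atomic mass = 44.3645576 − 0.4090607 = 43.9554969 amu ≈ 43.95550 amu (to 5 decimal places)

43.95550 amu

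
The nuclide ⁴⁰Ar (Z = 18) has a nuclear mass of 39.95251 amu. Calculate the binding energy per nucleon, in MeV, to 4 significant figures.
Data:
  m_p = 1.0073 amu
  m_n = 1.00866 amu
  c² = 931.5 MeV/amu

Total constituent mass: 18 × 1.0073 + 22 × 1.00866 = 40.32192 amu
Mass defect Δm = 40.32192 − 39.95251 = 0.36941 amu
Binding energy = Δm·c² = 0.36941 × 931.5 MeV/amu = 344.105 MeV
BE/A = 344.105 MeV / 40 = 8.603 MeV/nucleon

8.603 MeV/nucleon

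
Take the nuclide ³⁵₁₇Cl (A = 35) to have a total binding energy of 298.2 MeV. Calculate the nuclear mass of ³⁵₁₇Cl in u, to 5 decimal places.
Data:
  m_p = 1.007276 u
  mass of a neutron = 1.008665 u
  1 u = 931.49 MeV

Mass defect = 298.2 MeV / (931.49 MeV/u) = 0.3201323 u
Constituent mass = 17(1.007276) + 18(1.008665) = 35.279662 u
Nuclear mass = 35.279662 − 0.3201323 = 34.9595297 u ≈ 34.95953 u (to 5 decimal places)

34.95953 u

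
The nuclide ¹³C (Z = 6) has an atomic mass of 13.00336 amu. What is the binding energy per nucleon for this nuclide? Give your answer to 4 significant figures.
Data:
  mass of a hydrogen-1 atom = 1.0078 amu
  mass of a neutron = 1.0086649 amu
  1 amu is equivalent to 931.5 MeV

Σm = 6·m(¹H) + 7·m_n = 6.0468 + 7.0606543 = 13.1074543 amu
The mass defect is 13.1074543 − 13.00336 = 0.1040943 amu.
Converting to energy: 0.1040943 amu × 931.5 MeV/amu = 96.9638 MeV
Per nucleon: 96.9638 / 13 = 7.459 MeV

7.459 MeV/nucleon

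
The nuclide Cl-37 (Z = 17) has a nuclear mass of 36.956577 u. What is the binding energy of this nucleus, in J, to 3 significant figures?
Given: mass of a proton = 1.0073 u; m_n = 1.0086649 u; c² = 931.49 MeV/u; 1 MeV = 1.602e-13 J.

The nucleus contains 17 protons and 37 − 17 = 20 neutrons.
Total constituent mass: 17 × 1.0073 + 20 × 1.0086649 = 37.2973980 u
Δm = 37.2973980 − 36.956577 = 0.3408210 u
Binding energy = Δm·c² = 0.3408210 × 931.49 MeV/u = 317.471 MeV
In joules: 317.471 MeV × 1.602e-13 J/MeV = 5.0859e-11 J

5.09e-11 J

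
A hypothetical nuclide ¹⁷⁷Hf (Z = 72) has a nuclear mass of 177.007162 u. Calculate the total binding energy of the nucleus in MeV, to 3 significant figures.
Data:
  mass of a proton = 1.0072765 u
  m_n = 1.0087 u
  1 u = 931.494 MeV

Total constituent mass: 72 × 1.0072765 + 105 × 1.0087 = 178.4374080 u
Δm = 178.4374080 − 177.007162 = 1.4302460 u
Binding energy = Δm·c² = 1.4302460 × 931.494 MeV/u = 1332.27 MeV

1330 MeV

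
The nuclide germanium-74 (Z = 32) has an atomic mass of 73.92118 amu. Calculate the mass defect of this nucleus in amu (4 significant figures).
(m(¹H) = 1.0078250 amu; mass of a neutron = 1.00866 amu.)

0.6929 amu

Z = 32, so N = A − Z = 74 − 32 = 42.
Mass of separated nucleons = 32(1.0078250) + 42(1.00866) = 32.2504000 + 42.36372 = 74.6141200 amu
Δm = 74.6141200 − 73.92118 = 0.6929400 amu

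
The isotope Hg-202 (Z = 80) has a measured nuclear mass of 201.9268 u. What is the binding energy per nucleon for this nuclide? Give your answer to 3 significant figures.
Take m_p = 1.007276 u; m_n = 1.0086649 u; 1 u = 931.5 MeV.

Total constituent mass: 80 × 1.007276 + 122 × 1.0086649 = 203.6391978 u
Mass defect Δm = 203.6391978 − 201.9268 = 1.7123978 u
Converting to energy: 1.7123978 u × 931.5 MeV/u = 1595.10 MeV
Per nucleon: 1595.10 / 202 = 7.897 MeV

7.90 MeV/nucleon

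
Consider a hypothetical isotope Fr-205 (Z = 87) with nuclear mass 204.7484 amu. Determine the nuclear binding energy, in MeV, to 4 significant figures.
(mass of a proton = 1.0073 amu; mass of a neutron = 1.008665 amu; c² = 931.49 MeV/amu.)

Σm = 87·m_p + 118·m_n = 87.6351 + 119.022470 = 206.657570 amu
Mass defect Δm = 206.657570 − 204.7484 = 1.909170 amu
E_B = 1.909170 × 931.49 = 1778.37 MeV

1778 MeV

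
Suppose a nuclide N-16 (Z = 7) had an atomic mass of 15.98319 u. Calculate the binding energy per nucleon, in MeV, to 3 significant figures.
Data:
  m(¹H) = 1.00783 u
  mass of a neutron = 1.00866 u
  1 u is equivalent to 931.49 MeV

With 7 protons and 9 neutrons (A = 16):
Total constituent mass: 7 × 1.00783 + 9 × 1.00866 = 16.13275 u
Mass defect Δm = 16.13275 − 15.98319 = 0.14956 u
E_B = 0.14956 × 931.49 = 139.314 MeV
Dividing by A = 16 gives 8.707 MeV per nucleon.

8.71 MeV/nucleon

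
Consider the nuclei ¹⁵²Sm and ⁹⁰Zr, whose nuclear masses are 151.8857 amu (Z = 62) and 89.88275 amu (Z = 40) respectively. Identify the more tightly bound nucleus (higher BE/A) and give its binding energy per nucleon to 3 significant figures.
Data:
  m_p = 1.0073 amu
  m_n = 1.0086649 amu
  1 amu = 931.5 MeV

⁹⁰Zr; 8.72 MeV/nucleon

¹⁵²Sm: Σm = 62(1.0073) + 90(1.0086649) = 153.2324410 amu; Δm = 1.3467410 amu; E_B = 1254.5 MeV; E_B/A = 8.253 MeV
⁹⁰Zr: Σm = 40(1.0073) + 50(1.0086649) = 90.7252450 amu; Δm = 0.8424950 amu; E_B = 784.78 MeV; E_B/A = 8.720 MeV
⁹⁰Zr has the higher binding energy per nucleon, so it is the more tightly bound nucleus.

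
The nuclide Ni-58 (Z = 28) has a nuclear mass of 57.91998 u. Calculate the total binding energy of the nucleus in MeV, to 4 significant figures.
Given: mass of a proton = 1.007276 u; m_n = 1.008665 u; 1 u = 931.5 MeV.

506.5 MeV

Mass of separated nucleons = 28(1.007276) + 30(1.008665) = 28.203728 + 30.259950 = 58.463678 u
Mass defect Δm = 58.463678 − 57.91998 = 0.543698 u
Converting to energy: 0.543698 u × 931.5 MeV/u = 506.455 MeV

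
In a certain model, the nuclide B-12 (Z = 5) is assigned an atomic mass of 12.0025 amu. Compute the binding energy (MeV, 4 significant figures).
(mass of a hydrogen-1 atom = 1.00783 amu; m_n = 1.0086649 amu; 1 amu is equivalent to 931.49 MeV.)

Σm = 5·m(¹H) + 7·m_n = 5.03915 + 7.0606543 = 12.0998043 amu
Δm = 12.0998043 − 12.0025 = 0.0973043 amu
Converting to energy: 0.0973043 amu × 931.49 MeV/amu = 90.6380 MeV

90.64 MeV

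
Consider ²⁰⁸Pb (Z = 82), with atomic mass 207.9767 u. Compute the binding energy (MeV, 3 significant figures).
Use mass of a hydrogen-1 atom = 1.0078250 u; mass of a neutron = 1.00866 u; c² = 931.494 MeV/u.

1640 MeV

The nucleus contains 82 protons and 208 − 82 = 126 neutrons.
Mass of separated nucleons = 82(1.0078250) + 126(1.00866) = 82.6416500 + 127.09116 = 209.7328100 u
Δm = 209.7328100 − 207.9767 = 1.7561100 u
Binding energy = Δm·c² = 1.7561100 × 931.494 MeV/u = 1635.81 MeV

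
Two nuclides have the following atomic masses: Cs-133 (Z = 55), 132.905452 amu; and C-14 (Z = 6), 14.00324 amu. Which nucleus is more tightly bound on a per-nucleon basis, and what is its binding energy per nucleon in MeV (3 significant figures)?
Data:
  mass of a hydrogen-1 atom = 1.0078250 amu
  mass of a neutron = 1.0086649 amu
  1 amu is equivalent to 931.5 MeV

Cs-133: Σm = 55(1.0078250) + 78(1.0086649) = 134.1062372 amu; Δm = 1.2007852 amu; E_B = 1118.5 MeV; E_B/A = 8.410 MeV
C-14: Σm = 6(1.0078250) + 8(1.0086649) = 14.1162692 amu; Δm = 0.1130292 amu; E_B = 105.2867 MeV; E_B/A = 7.520 MeV
Cs-133 has the higher binding energy per nucleon, so it is the more tightly bound nucleus.

Cs-133; 8.41 MeV/nucleon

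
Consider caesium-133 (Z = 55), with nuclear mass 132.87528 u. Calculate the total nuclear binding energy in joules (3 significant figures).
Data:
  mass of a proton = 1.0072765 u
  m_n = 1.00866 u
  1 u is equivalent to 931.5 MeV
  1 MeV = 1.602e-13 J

Mass of separated nucleons = 55(1.0072765) + 78(1.00866) = 55.4002075 + 78.67548 = 134.0756875 u
Mass defect Δm = 134.0756875 − 132.87528 = 1.2004075 u
Converting to energy: 1.2004075 u × 931.5 MeV/u = 1118.18 MeV
In joules: 1118.18 MeV × 1.602e-13 J/MeV = 1.7913e-10 J

1.79e-10 J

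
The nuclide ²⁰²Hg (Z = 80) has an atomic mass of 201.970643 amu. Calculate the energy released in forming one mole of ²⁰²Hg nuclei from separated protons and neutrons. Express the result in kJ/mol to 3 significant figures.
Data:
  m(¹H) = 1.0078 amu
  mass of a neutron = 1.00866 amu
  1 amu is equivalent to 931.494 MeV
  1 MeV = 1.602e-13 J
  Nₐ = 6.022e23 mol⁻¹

Σm = 80·m(¹H) + 122·m_n = 80.6240 + 123.05652 = 203.68052 amu
The mass defect is 203.68052 − 201.970643 = 1.709877 amu.
Converting to energy: 1.709877 amu × 931.494 MeV/amu = 1592.74 MeV
Per nucleus in joules: 1592.74 MeV × 1.602e-13 J/MeV = 2.5516e-10 J
Per mole: 2.5516e-10 J × 6.022e23 mol⁻¹ = 1.5366e+14 J/mol

1.54e+11 kJ/mol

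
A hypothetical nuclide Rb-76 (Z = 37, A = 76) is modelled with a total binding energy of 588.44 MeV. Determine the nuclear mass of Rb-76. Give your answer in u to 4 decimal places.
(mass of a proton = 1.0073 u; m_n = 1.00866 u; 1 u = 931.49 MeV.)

75.9761 u

Mass defect = 588.44 MeV / (931.49 MeV/u) = 0.631719 u
Constituent mass = 37(1.0073) + 39(1.00866) = 76.60784 u
Nuclear mass = 76.60784 − 0.631719 = 75.976121 u ≈ 75.9761 u (to 4 decimal places)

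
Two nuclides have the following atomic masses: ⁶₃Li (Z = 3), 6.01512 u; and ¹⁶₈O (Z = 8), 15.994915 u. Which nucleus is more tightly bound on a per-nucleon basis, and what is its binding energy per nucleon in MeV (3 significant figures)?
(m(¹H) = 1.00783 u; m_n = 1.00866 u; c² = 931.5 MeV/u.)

¹⁶₈O; 7.98 MeV/nucleon

⁶₃Li: Σm = 3(1.00783) + 3(1.00866) = 6.04947 u; Δm = 0.03435 u; E_B = 31.997 MeV; E_B/A = 5.333 MeV
¹⁶₈O: Σm = 8(1.00783) + 8(1.00866) = 16.13192 u; Δm = 0.137005 u; E_B = 127.62 MeV; E_B/A = 7.976 MeV
¹⁶₈O has the higher binding energy per nucleon, so it is the more tightly bound nucleus.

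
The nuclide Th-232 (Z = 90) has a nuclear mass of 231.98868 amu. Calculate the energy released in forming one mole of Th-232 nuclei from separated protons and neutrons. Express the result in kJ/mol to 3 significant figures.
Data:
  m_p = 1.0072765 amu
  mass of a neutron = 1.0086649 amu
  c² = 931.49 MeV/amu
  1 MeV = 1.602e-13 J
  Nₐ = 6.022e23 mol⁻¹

1.70e+11 kJ/mol

Z = 90, so N = A − Z = 232 − 90 = 142.
Σm = 90·m_p + 142·m_n = 90.6548850 + 143.2304158 = 233.8853008 amu
Mass defect Δm = 233.8853008 − 231.98868 = 1.8966208 amu
Converting to energy: 1.8966208 amu × 931.49 MeV/amu = 1766.68 MeV
Per nucleus in joules: 1766.68 MeV × 1.602e-13 J/MeV = 2.8302e-10 J
Per mole: 2.8302e-10 J × 6.022e23 mol⁻¹ = 1.7043e+14 J/mol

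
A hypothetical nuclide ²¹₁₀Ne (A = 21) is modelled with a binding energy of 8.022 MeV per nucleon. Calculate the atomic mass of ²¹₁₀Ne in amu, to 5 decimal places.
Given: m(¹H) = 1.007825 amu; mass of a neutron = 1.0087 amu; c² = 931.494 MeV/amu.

Total binding energy = 21 × 8.022 = 168.462 MeV
Mass defect = 168.462 MeV / (931.494 MeV/amu) = 0.1808514 amu
Constituent mass = 10(1.007825) + 11(1.0087) = 21.173950 amu
Atomic mass = 21.173950 − 0.1808514 = 20.9930986 amu ≈ 20.99310 amu (to 5 decimal places)

20.99310 amu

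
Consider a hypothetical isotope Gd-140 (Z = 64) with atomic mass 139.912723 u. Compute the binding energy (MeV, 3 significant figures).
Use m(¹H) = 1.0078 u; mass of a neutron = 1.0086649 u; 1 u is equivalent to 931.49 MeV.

With 64 protons and 76 neutrons (A = 140):
Σm = 64·m(¹H) + 76·m_n = 64.4992 + 76.6585324 = 141.1577324 u
The mass defect is 141.1577324 − 139.912723 = 1.2450094 u.
Binding energy = Δm·c² = 1.2450094 × 931.49 MeV/u = 1159.71 MeV

1160 MeV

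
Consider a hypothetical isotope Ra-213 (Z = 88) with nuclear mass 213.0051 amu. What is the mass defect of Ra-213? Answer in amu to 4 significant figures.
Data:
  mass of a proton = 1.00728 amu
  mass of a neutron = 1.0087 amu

1.723 amu

Mass of separated nucleons = 88(1.00728) + 125(1.0087) = 88.64064 + 126.0875 = 214.72814 amu
The mass defect is 214.72814 − 213.0051 = 1.72304 amu.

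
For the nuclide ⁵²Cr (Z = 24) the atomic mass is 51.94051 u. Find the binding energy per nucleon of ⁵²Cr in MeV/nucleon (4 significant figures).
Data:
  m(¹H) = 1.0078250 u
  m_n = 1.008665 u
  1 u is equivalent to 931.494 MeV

8.776 MeV/nucleon

With 24 protons and 28 neutrons (A = 52):
Total constituent mass: 24 × 1.0078250 + 28 × 1.008665 = 52.4304200 u
Δm = 52.4304200 − 51.94051 = 0.4899100 u
E_B = 0.4899100 × 931.494 = 456.348 MeV
BE/A = 456.348 MeV / 52 = 8.776 MeV/nucleon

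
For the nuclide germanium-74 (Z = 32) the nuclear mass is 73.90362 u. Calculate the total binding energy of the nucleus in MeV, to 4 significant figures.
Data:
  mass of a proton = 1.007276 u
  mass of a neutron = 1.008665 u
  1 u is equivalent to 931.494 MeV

The nucleus contains 32 protons and 74 − 32 = 42 neutrons.
Σm = 32·m_p + 42·m_n = 32.232832 + 42.363930 = 74.596762 u
The mass defect is 74.596762 − 73.90362 = 0.693142 u.
Binding energy = Δm·c² = 0.693142 × 931.494 MeV/u = 645.658 MeV

645.7 MeV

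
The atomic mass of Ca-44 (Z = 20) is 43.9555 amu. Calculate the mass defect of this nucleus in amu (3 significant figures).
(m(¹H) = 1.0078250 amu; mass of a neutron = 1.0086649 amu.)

Z = 20, so N = A − Z = 44 − 20 = 24.
Σm = 20·m(¹H) + 24·m_n = 20.1565000 + 24.2079576 = 44.3644576 amu
Δm = 44.3644576 − 43.9555 = 0.4089576 amu

0.409 amu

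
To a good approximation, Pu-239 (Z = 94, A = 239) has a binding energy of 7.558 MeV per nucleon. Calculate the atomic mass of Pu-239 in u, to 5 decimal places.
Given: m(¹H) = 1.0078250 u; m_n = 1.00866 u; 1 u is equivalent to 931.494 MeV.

Total binding energy = 239 × 7.558 = 1806.362 MeV
Mass defect = 1806.362 MeV / (931.494 MeV/u) = 1.9392095 u
Constituent mass = 94(1.0078250) + 145(1.00866) = 240.9912500 u
Atomic mass = 240.9912500 − 1.9392095 = 239.0520405 u ≈ 239.05204 u (to 5 decimal places)

239.05204 u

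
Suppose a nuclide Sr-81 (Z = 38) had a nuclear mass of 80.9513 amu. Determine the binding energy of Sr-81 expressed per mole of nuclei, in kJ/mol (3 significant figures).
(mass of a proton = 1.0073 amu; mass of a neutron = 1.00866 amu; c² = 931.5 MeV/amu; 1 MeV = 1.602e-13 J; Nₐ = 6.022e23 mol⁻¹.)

Mass of separated nucleons = 38(1.0073) + 43(1.00866) = 38.2774 + 43.37238 = 81.64978 amu
Δm = 81.64978 − 80.9513 = 0.69848 amu
Binding energy = Δm·c² = 0.69848 × 931.5 MeV/amu = 650.634 MeV
Per nucleus in joules: 650.634 MeV × 1.602e-13 J/MeV = 1.0423e-10 J
Per mole: 1.0423e-10 J × 6.022e23 mol⁻¹ = 6.2767e+13 J/mol

6.28e+10 kJ/mol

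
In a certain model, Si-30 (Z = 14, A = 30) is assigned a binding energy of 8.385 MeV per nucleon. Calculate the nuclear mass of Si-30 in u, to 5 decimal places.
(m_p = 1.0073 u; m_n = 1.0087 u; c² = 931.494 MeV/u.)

Total binding energy = 30 × 8.385 = 251.550 MeV
Mass defect = 251.550 MeV / (931.494 MeV/u) = 0.2700500 u
Constituent mass = 14(1.0073) + 16(1.0087) = 30.2414 u
Nuclear mass = 30.2414 − 0.2700500 = 29.9713500 u ≈ 29.97135 u (to 5 decimal places)

29.97135 u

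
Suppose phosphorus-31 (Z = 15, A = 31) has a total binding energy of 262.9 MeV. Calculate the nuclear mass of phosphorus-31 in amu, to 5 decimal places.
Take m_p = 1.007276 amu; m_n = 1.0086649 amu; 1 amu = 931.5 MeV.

30.96555 amu

Mass defect = 262.9 MeV / (931.5 MeV/amu) = 0.2822330 amu
Constituent mass = 15(1.007276) + 16(1.0086649) = 31.2477784 amu
Nuclear mass = 31.2477784 − 0.2822330 = 30.9655454 amu ≈ 30.96555 amu (to 5 decimal places)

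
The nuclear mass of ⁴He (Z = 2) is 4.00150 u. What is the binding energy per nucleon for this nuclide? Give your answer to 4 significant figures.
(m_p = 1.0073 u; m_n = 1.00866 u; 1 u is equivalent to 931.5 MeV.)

With 2 protons and 2 neutrons (A = 4):
Mass of separated nucleons = 2(1.0073) + 2(1.00866) = 2.0146 + 2.01732 = 4.03192 u
Mass defect Δm = 4.03192 − 4.00150 = 0.03042 u
Binding energy = Δm·c² = 0.03042 × 931.5 MeV/u = 28.3362 MeV
Per nucleon: 28.3362 / 4 = 7.084 MeV

7.084 MeV/nucleon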